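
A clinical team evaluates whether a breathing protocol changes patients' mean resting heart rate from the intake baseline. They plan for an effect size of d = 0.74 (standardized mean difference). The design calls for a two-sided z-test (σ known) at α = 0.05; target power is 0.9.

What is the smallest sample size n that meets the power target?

For power 0.9 need Φ(δ − z_{0.025}) = 0.9, so δ = z_{0.025} + z_{0.10} = 1.960 + 1.282 = 3.242.
(For δ > 0 the lower-tail rejection region contributes negligibly to power, so the one-term inversion is standard.)
δ = d·√n ⇒ n = (δ/d)² = (3.242 / 0.74)² = 19.19.
Round up to the next whole unit.

n = 20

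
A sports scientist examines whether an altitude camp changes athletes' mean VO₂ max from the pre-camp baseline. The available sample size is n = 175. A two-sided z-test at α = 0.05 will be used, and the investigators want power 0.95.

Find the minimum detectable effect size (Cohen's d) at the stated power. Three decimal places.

Required noncentrality: δ = z_{0.025} + z_{0.05} = 1.960 + 1.645 = 3.605.
(Lower-tail contribution to power is negligible for δ > 0.)
δ = d·√n ⇒ d = δ/√n = 3.605/√175 = 0.2725.

d ≈ 0.272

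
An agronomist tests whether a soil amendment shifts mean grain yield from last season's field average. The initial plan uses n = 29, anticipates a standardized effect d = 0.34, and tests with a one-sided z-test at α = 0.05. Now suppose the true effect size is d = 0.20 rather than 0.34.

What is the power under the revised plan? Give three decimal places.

With d = 0.20: δ = d·√n = 0.20 × √29 = 1.0770. Critical value z_{0.05} = 1.645.
Revised power = Φ(δ − 1.645) = Φ(-0.568) = 0.2851.

Power ≈ 0.285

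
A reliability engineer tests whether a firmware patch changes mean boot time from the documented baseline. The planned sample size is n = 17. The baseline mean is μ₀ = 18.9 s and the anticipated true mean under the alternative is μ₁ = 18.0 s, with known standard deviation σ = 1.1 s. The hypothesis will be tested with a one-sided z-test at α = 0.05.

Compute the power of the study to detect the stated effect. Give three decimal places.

Standardized effect: d = |μ₁ − μ₀| / σ = |18.0 − 18.9| / 1.1 = 0.8182
Noncentrality parameter: δ = d·√n = 0.8182 × √17 = 3.3735
Critical value for a one-sided test at α = 0.05: z_α = 1.645.
Power = P(Z > 1.645 − δ) = Φ(1.729) = 0.9581.

Power ≈ 0.958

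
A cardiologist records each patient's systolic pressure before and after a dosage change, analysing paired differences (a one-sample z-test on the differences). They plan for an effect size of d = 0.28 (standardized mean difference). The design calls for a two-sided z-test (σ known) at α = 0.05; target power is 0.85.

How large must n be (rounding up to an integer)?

For power 0.85 need Φ(δ − z_{0.025}) = 0.85, so δ = z_{0.025} + z_{0.15} = 1.960 + 1.036 = 2.996.
(The Φ(−δ − z_{α/2}) term is vanishingly small for δ > 0 and is dropped in the standard sample-size formula.)
δ = d·√n ⇒ n = (δ/d)² = (2.996 / 0.28)² = 114.52.
Round up to the next whole unit.

n = 115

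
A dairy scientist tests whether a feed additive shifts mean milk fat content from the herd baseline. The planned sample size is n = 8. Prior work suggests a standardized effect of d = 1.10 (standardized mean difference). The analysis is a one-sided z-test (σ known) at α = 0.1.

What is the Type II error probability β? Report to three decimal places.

β ≈ 0.034

Noncentrality parameter: δ = d·√n = 1.10 × √8 = 3.1113
One-sided α = 0.1 → critical value z_{0.1} = 1.282.
Power = Φ(δ − 1.282) = Φ(1.830) = 0.9664.
Type II error: β = 1 − power = 1 − 0.9664 = 0.0336.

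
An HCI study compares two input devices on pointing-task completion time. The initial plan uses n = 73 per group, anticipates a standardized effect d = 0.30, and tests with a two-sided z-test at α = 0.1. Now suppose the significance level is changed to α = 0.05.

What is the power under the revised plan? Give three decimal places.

Power ≈ 0.441

δ = d·√(n/2) = 0.30 × √(73/2) = 1.8125 (unchanged). New critical value: z_{0.025} = 1.960.
Revised power = Φ(δ − 1.960) + Φ(−δ − 1.960) = Φ(-0.148) + Φ(-3.772) = 0.4414 + 0.0001 = 0.4414.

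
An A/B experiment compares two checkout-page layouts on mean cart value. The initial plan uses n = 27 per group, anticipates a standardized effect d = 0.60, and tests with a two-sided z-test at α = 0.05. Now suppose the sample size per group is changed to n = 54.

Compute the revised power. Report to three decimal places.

With n = 54 per group: δ = d·√(n/2) = 0.60 × √(54/2) = 3.1177. Critical value z_{0.025} = 1.960.
Revised power = Φ(δ − 1.960) + Φ(−δ − 1.960) = Φ(1.158) + Φ(-5.078) = 0.8765 + 0.0000 = 0.8765.

Power ≈ 0.877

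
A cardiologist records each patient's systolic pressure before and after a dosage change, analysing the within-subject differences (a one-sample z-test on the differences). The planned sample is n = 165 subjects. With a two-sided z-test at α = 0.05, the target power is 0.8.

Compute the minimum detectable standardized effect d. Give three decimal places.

Need Φ(δ − 1.960) = 0.8, so δ = 1.960 + 0.842 = 2.802.
(The second rejection-region term Φ(−δ − z_{α/2}) is negligible and dropped.)
δ = d·√n ⇒ d = δ/√n = 2.802/√165 = 0.2181.

d ≈ 0.218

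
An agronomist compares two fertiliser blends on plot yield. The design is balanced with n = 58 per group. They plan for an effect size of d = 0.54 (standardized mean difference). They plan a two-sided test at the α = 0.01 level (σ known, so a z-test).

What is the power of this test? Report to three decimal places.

Power ≈ 0.630

Noncentrality parameter: λ = d·√(n/2) = 0.54 × √(58/2) = 2.9080
Two-sided α = 0.01 → critical value z_{0.005} = 2.576.
Power = Φ(λ − 2.576) + Φ(−λ − 2.576) = Φ(0.332) + Φ(-5.484) = 0.6301 + 0.0000 = 0.6301.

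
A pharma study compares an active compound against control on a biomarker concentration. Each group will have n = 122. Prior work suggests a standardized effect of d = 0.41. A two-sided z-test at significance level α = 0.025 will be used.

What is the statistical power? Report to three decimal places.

Power ≈ 0.832

Noncentrality parameter: δ = d·√(n/2) = 0.41 × √(122/2) = 3.2022
Critical value for a two-sided test at α = 0.025: z_{α/2} = 2.241.
Power = Φ(δ − 2.241) + Φ(−δ − 2.241) = Φ(0.961) + Φ(-5.444) = 0.8317 + 0.0000 = 0.8317.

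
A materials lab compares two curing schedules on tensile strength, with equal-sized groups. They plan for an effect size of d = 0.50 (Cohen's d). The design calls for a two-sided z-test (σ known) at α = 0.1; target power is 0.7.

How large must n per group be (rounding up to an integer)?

Set Φ(δ − 1.645) = 0.7; then δ − 1.645 = Φ⁻¹(0.7) = 0.524, giving δ = 2.169.
(Ignoring the negligible lower-tail rejection probability gives the usual closed-form inversion.)
δ = d·√(n/2) ⇒ n = 2(δ/d)² = 2 × (2.169 / 0.50)² = 37.65.
Round up to the next whole unit.

n = 38 per group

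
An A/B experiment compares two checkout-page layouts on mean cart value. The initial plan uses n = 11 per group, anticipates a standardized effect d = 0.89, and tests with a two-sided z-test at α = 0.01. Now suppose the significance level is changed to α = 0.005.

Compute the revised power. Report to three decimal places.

δ = d·√(n/2) = 0.89 × √(11/2) = 2.0872 (unchanged). New critical value: z_{0.0025} = 2.807.
Revised power = Φ(δ − 2.807) + Φ(−δ − 2.807) = Φ(-0.720) + Φ(-4.894) = 0.2358 + 0.0000 = 0.2358.

Power ≈ 0.236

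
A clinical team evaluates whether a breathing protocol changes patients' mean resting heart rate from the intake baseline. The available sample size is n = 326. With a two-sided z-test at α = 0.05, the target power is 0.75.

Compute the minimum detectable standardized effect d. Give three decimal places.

d ≈ 0.146

Required noncentrality: δ = z_{0.025} + z_{0.25} = 1.960 + 0.674 = 2.634.
(Lower-tail contribution to power is negligible for δ > 0.)
δ = d·√n ⇒ d = δ/√n = 2.634/√326 = 0.1459.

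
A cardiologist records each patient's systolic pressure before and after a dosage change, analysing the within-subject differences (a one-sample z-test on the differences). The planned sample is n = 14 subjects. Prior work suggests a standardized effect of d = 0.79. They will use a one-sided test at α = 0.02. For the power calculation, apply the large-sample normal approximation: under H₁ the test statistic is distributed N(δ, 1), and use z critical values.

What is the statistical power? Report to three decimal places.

Power ≈ 0.817

Noncentrality parameter: δ = d·√n = 0.79 × √14 = 2.9559
Critical value for a one-sided test at α = 0.02: z_α = 2.054.
Power = Φ(δ − 2.054) = Φ(0.902) = 0.8165.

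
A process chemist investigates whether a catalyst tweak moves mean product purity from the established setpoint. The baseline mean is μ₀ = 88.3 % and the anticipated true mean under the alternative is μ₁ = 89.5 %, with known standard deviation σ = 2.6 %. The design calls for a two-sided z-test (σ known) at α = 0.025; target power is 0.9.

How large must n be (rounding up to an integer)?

n = 59

Standardized effect: d = |μ₁ − μ₀| / σ = |89.5 − 88.3| / 2.6 = 0.4615
For power 0.9 need Φ(δ − z_{0.0125}) = 0.9, so δ = z_{0.0125} + z_{0.10} = 2.241 + 1.282 = 3.523.
(The Φ(−δ − z_{α/2}) term is vanishingly small for δ > 0 and is dropped in the standard sample-size formula.)
δ = d·√n ⇒ n = (δ/d)² = (3.523 / 0.4615)² = 58.26.
Round up to the next whole unit.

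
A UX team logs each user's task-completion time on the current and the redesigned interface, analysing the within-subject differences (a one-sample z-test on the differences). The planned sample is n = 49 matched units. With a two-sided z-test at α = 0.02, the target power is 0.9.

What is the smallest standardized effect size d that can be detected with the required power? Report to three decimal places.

d ≈ 0.515

Required noncentrality: δ = z_{0.01} + z_{0.10} = 2.326 + 1.282 = 3.608.
(Lower-tail contribution to power is negligible for δ > 0.)
δ = d·√n ⇒ d = δ/√n = 3.608/√49 = 0.5154.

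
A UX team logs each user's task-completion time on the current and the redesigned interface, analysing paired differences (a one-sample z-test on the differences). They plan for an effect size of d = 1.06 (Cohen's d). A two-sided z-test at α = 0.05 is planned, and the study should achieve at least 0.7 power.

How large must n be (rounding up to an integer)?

n = 6

Set Φ(δ − 1.960) = 0.7; then δ − 1.960 = Φ⁻¹(0.7) = 0.524, giving δ = 2.484.
(Ignoring the negligible lower-tail rejection probability gives the usual closed-form inversion.)
δ = d·√n ⇒ n = (δ/d)² = (2.484 / 1.06)² = 5.49.
Round up to the next whole unit.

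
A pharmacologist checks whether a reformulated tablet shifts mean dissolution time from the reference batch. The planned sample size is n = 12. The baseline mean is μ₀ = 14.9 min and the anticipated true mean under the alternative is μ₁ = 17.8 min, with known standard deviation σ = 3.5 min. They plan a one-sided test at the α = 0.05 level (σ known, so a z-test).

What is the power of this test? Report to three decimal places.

Power ≈ 0.890

Standardized effect: d = |μ₁ − μ₀| / σ = |17.8 − 14.9| / 3.5 = 0.8286
Noncentrality parameter: δ = d·√n = 0.8286 × √12 = 2.8703
One-sided α = 0.05 → critical value z_{0.05} = 1.645.
Power = P(Z > 1.645 − δ) = Φ(1.225) = 0.8898.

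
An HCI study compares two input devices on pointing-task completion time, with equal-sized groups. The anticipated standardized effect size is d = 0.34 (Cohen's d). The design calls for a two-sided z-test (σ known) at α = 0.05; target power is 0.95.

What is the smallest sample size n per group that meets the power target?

Set Φ(δ − 1.960) = 0.95; then δ − 1.960 = Φ⁻¹(0.95) = 1.645, giving δ = 3.605.
(Ignoring the negligible lower-tail rejection probability gives the usual closed-form inversion.)
δ = d·√(n/2) ⇒ n = 2(δ/d)² = 2 × (3.605 / 0.34)² = 224.82.
Round up to the next whole unit.

n = 225 per group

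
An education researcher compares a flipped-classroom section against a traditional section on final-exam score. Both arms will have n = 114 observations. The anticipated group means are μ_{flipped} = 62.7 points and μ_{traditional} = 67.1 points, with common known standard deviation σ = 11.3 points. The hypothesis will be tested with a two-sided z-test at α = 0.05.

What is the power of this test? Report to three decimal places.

Standardized effect: d = |μ_{flipped} − μ_{traditional}| / σ = |62.7 − 67.1| / 11.3 = 0.3894
Noncentrality parameter: δ = d·√(n/2) = 0.3894 × √(114/2) = 2.9398
Two-sided α = 0.05 → critical value z_{0.025} = 1.960.
Power = Φ(δ − 1.960) + Φ(−δ − 1.960) = Φ(0.980) + Φ(-4.900) = 0.8364 + 0.0000 = 0.8364.

Power ≈ 0.836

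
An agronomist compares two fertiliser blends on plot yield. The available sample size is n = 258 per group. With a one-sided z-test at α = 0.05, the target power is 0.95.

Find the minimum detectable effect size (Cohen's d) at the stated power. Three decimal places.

Need Φ(δ − 1.645) = 0.95, so δ = 1.645 + 1.645 = 3.290.
δ = d·√(n/2) ⇒ d = δ/√(n/2) = 3.290/√(258/2) = 0.2896.

d ≈ 0.290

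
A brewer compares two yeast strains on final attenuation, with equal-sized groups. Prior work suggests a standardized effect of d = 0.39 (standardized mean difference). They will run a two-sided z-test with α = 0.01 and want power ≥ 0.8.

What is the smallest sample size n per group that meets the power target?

For power 0.8 need Φ(δ − z_{0.005}) = 0.8, so δ = z_{0.005} + z_{0.20} = 2.576 + 0.842 = 3.417.
(Ignoring the negligible lower-tail rejection probability gives the usual closed-form inversion.)
δ = d·√(n/2) ⇒ n = 2(δ/d)² = 2 × (3.417 / 0.39)² = 153.57.
Rounding up, n = 154 per group.

n = 154 per group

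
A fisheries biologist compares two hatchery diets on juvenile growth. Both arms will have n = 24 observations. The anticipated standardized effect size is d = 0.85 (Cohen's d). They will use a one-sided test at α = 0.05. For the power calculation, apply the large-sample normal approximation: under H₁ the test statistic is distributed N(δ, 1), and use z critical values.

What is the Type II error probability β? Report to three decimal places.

Noncentrality parameter: δ = d·√(n/2) = 0.85 × √(24/2) = 2.9445
One-sided α = 0.05 → critical value z_{0.05} = 1.645.
Power = P(Z > 1.645 − δ) = Φ(1.300) = 0.9031.
Type II error: β = 1 − power = 1 − 0.9031 = 0.0969.

β ≈ 0.097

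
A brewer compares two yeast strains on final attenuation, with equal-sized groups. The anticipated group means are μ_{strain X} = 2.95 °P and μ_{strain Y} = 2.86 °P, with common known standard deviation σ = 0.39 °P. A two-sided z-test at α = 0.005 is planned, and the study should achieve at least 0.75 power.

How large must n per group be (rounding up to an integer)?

n = 456 per group

Standardized effect: d = |μ_{strain X} − μ_{strain Y}| / σ = |2.95 − 2.86| / 0.39 = 0.2308
Set Φ(δ − 2.807) = 0.75; then δ − 2.807 = Φ⁻¹(0.75) = 0.674, giving δ = 3.482.
(For δ > 0 the lower-tail rejection region contributes negligibly to power, so the one-term inversion is standard.)
δ = d·√(n/2) ⇒ n = 2(δ/d)² = 2 × (3.482 / 0.2308)² = 455.21.
Rounding up, n = 456 per group.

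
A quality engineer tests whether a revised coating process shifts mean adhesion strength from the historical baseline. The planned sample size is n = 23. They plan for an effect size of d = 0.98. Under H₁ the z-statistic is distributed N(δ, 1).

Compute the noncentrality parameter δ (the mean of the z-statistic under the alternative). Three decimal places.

δ ≈ 4.700

The noncentrality parameter scales effect size by the design's sample-size factor: δ = d·√n = 0.98 × √23 = 4.6999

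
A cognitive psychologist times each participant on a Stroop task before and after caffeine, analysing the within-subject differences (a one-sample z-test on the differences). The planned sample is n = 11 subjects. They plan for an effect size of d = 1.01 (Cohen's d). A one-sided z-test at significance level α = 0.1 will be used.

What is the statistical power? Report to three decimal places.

Noncentrality parameter: δ = d·√n = 1.01 × √11 = 3.3498
Critical value for a one-sided test at α = 0.1: z_α = 1.282.
Power = Φ(δ − 1.282) = Φ(2.068) = 0.9807.

Power ≈ 0.981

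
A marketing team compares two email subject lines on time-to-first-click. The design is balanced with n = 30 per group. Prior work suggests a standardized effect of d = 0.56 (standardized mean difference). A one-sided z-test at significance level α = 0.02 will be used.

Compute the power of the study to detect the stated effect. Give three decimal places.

Noncentrality parameter: δ = d·√(n/2) = 0.56 × √(30/2) = 2.1689
Critical value for a one-sided test at α = 0.02: z_α = 2.054.
Power = Φ(δ − 2.054) = Φ(0.115) = 0.5458.

Power ≈ 0.546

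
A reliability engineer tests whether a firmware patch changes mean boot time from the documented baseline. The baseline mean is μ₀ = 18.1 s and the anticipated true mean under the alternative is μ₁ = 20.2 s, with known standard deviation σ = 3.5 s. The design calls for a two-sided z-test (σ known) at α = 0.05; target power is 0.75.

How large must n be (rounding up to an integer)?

Standardized effect: d = |μ₁ − μ₀| / σ = |20.2 − 18.1| / 3.5 = 0.6000
Set Φ(δ − 1.960) = 0.75; then δ − 1.960 = Φ⁻¹(0.75) = 0.674, giving δ = 2.634.
(The Φ(−δ − z_{α/2}) term is vanishingly small for δ > 0 and is dropped in the standard sample-size formula.)
δ = d·√n ⇒ n = (δ/d)² = (2.634 / 0.6000)² = 19.28.
Rounding up, n = 20.

n = 20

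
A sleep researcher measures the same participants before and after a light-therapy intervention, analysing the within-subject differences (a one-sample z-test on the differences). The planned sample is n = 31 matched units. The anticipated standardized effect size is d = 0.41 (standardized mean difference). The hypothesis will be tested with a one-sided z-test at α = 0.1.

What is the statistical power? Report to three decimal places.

Power ≈ 0.842

Noncentrality parameter: δ = d·√n = 0.41 × √31 = 2.2828
One-sided α = 0.1 → critical value z_{0.1} = 1.282.
Power = P(Z > 1.282 − δ) = Φ(1.001) = 0.8416.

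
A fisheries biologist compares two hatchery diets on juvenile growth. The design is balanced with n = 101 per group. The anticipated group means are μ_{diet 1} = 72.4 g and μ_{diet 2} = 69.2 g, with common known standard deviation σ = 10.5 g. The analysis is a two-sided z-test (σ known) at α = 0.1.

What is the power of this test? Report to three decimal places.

Power ≈ 0.699

Standardized effect: d = |μ_{diet 1} − μ_{diet 2}| / σ = |72.4 − 69.2| / 10.5 = 0.3048
Noncentrality parameter: δ = d·√(n/2) = 0.3048 × √(101/2) = 2.1657
Critical value for a two-sided test at α = 0.1: z_{α/2} = 1.645.
Power = Φ(δ − 1.645) + Φ(−δ − 1.645) = Φ(0.521) + Φ(-3.811) = 0.6988 + 0.0001 = 0.6988.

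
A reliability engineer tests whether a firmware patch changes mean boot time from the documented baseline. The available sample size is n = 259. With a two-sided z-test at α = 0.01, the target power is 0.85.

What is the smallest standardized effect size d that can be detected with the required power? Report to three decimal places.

d ≈ 0.224

Need Φ(δ − 2.576) = 0.85, so δ = 2.576 + 1.036 = 3.612.
(The second rejection-region term Φ(−δ − z_{α/2}) is negligible and dropped.)
δ = d·√n ⇒ d = δ/√n = 3.612/√259 = 0.2245.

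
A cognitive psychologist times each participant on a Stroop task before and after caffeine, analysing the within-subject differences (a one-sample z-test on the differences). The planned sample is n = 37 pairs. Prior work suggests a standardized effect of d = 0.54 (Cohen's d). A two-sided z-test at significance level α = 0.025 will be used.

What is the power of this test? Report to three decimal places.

Power ≈ 0.852

Noncentrality parameter: δ = d·√n = 0.54 × √37 = 3.2847
Two-sided α = 0.025 → critical value z_{0.0125} = 2.241.
Power = Φ(δ − 2.241) + Φ(−δ − 2.241) = Φ(1.043) + Φ(-5.526) = 0.8516 + 0.0000 = 0.8516.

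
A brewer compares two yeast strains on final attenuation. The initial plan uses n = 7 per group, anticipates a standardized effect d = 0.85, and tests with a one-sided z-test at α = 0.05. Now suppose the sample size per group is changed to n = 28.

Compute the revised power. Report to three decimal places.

Power ≈ 0.938

With n = 28 per group: δ = d·√(n/2) = 0.85 × √(28/2) = 3.1804. Critical value z_{0.05} = 1.645.
Revised power = P(Z > 1.645 − δ) = Φ(1.536) = 0.9377.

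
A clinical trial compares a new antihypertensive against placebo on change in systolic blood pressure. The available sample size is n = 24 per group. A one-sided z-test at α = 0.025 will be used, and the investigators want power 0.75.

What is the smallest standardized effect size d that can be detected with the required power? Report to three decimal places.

d ≈ 0.761

Required noncentrality: δ = z_{0.025} + z_{0.25} = 1.960 + 0.674 = 2.634.
δ = d·√(n/2) ⇒ d = δ/√(n/2) = 2.634/√(24/2) = 0.7605.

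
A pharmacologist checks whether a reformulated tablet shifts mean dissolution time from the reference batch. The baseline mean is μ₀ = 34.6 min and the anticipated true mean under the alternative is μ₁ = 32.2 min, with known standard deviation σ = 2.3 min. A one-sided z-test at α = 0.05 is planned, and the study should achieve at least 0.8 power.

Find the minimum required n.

Standardized effect: d = |μ₁ − μ₀| / σ = |32.2 − 34.6| / 2.3 = 1.0435
Set Φ(δ − 1.645) = 0.8; then δ − 1.645 = Φ⁻¹(0.8) = 0.842, giving δ = 2.486.
δ = d·√n ⇒ n = (δ/d)² = (2.486 / 1.0435)² = 5.68.
Round up to the next whole unit.

n = 6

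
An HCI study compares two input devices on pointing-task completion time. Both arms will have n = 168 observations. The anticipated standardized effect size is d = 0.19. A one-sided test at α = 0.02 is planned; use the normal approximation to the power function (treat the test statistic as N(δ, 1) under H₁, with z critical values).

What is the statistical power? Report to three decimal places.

Noncentrality parameter: δ = d·√(n/2) = 0.19 × √(168/2) = 1.7414
One-sided α = 0.02 → critical value z_{0.02} = 2.054.
Power = Φ(δ − 2.054) = Φ(-0.312) = 0.3774.

Power ≈ 0.377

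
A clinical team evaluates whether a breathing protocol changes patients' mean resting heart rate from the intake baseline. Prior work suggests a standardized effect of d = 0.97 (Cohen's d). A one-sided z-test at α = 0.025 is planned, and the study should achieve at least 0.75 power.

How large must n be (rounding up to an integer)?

n = 8

Set Φ(δ − 1.960) = 0.75; then δ − 1.960 = Φ⁻¹(0.75) = 0.674, giving δ = 2.634.
δ = d·√n ⇒ n = (δ/d)² = (2.634 / 0.97)² = 7.38.
Round up to the next whole unit.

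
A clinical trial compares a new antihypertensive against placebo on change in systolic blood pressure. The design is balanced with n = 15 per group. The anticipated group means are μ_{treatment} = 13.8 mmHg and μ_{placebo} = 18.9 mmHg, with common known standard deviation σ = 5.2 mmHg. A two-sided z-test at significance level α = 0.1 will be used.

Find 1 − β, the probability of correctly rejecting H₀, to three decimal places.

Power ≈ 0.851

Standardized effect: d = |μ_{treatment} − μ_{placebo}| / σ = |13.8 − 18.9| / 5.2 = 0.9808
Noncentrality parameter: δ = d·√(n/2) = 0.9808 × √(15/2) = 2.6859
Critical value for a two-sided test at α = 0.1: z_{α/2} = 1.645.
Power = Φ(δ − 1.645) + Φ(−δ − 1.645) = Φ(1.041) + Φ(-4.331) = 0.8511 + 0.0000 = 0.8511.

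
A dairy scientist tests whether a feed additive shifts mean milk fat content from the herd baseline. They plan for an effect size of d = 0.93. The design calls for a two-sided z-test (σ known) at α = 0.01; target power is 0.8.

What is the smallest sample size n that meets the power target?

Set Φ(δ − 2.576) = 0.8; then δ − 2.576 = Φ⁻¹(0.8) = 0.842, giving δ = 3.417.
(Ignoring the negligible lower-tail rejection probability gives the usual closed-form inversion.)
δ = d·√n ⇒ n = (δ/d)² = (3.417 / 0.93)² = 13.50.
Rounding up, n = 14.

n = 14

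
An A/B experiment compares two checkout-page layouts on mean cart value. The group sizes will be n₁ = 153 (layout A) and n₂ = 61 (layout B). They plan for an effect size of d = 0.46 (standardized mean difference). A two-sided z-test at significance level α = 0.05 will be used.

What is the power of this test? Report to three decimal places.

Noncentrality parameter: δ = d / √(1/n₁ + 1/n₂) = 0.46 / √(1/153 + 1/61) = 3.0378
Critical value for a two-sided test at α = 0.05: z_{α/2} = 1.960.
Power = Φ(δ − 1.960) + Φ(−δ − 1.960) = Φ(1.078) + Φ(-4.998) = 0.8595 + 0.0000 = 0.8595.

Power ≈ 0.859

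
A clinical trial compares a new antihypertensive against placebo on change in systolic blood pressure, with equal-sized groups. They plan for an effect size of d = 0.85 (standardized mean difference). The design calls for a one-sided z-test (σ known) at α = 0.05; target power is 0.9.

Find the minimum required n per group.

For power 0.9 need Φ(δ − z_{0.05}) = 0.9, so δ = z_{0.05} + z_{0.10} = 1.645 + 1.282 = 2.926.
δ = d·√(n/2) ⇒ n = 2(δ/d)² = 2 × (2.926 / 0.85)² = 23.71.
Round up to the next whole unit.

n = 24 per group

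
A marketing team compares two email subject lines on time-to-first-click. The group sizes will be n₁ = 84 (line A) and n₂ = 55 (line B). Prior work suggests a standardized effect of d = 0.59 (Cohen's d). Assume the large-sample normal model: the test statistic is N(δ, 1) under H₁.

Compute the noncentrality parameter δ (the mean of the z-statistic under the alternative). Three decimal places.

δ ≈ 3.401

δ = d / √(1/n₁ + 1/n₂) = 0.59 / √(1/84 + 1/55) = 3.4015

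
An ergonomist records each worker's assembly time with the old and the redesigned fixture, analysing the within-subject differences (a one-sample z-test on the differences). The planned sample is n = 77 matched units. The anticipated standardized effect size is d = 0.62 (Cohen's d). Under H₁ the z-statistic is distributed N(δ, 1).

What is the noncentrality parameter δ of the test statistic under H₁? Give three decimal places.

δ ≈ 5.440

The noncentrality parameter scales effect size by the design's sample-size factor: δ = d·√n = 0.62 × √77 = 5.4405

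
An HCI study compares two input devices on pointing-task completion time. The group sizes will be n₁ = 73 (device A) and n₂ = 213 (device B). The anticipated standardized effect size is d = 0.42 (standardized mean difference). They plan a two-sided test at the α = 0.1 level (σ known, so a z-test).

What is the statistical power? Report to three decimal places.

Noncentrality parameter: δ = d / √(1/n₁ + 1/n₂) = 0.42 / √(1/73 + 1/213) = 3.0968
Critical value for a two-sided test at α = 0.1: z_{α/2} = 1.645.
Power = Φ(δ − 1.645) + Φ(−δ − 1.645) = Φ(1.452) + Φ(-4.742) = 0.9267 + 0.0000 = 0.9267.

Power ≈ 0.927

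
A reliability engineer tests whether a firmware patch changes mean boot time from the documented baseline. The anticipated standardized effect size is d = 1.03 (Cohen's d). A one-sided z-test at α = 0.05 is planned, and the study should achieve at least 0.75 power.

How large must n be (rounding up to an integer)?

For power 0.75 need Φ(δ − z_{0.05}) = 0.75, so δ = z_{0.05} + z_{0.25} = 1.645 + 0.674 = 2.319.
δ = d·√n ⇒ n = (δ/d)² = (2.319 / 1.03)² = 5.07.
Rounding up, n = 6.

n = 6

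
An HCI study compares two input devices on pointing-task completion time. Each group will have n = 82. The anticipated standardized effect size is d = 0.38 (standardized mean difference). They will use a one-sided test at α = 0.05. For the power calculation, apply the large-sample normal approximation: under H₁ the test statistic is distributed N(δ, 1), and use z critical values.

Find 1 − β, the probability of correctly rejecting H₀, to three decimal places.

Power ≈ 0.785

Noncentrality parameter: δ = d·√(n/2) = 0.38 × √(82/2) = 2.4332
Critical value for a one-sided test at α = 0.05: z_α = 1.645.
Power = Φ(δ − 1.645) = Φ(0.788) = 0.7847.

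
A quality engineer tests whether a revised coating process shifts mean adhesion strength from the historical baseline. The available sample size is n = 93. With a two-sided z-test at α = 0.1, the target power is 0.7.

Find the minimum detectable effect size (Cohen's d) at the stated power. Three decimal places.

Required noncentrality: δ = z_{0.05} + z_{0.30} = 1.645 + 0.524 = 2.169.
(The second rejection-region term Φ(−δ − z_{α/2}) is negligible and dropped.)
δ = d·√n ⇒ d = δ/√n = 2.169/√93 = 0.2249.

d ≈ 0.225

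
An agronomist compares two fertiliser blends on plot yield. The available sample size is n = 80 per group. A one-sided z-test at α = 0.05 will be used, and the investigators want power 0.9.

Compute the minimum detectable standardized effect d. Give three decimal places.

d ≈ 0.463

Required noncentrality: δ = z_{0.05} + z_{0.10} = 1.645 + 1.282 = 2.926.
δ = d·√(n/2) ⇒ d = δ/√(n/2) = 2.926/√(80/2) = 0.4627.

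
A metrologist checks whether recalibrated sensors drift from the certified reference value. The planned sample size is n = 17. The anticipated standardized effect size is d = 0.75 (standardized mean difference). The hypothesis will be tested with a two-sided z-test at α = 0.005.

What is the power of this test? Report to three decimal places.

Noncentrality parameter: δ = d·√n = 0.75 × √17 = 3.0923
Two-sided α = 0.005 → critical value z_{0.0025} = 2.807.
Power = Φ(δ − 2.807) + Φ(−δ − 2.807) = Φ(0.285) + Φ(-5.899) = 0.6123 + 0.0000 = 0.6123.

Power ≈ 0.612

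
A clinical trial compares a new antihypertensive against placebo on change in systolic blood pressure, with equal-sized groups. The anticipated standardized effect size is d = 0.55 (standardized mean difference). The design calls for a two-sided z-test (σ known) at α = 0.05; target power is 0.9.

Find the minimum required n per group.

Set Φ(δ − 1.960) = 0.9; then δ − 1.960 = Φ⁻¹(0.9) = 1.282, giving δ = 3.242.
(The Φ(−δ − z_{α/2}) term is vanishingly small for δ > 0 and is dropped in the standard sample-size formula.)
δ = d·√(n/2) ⇒ n = 2(δ/d)² = 2 × (3.242 / 0.55)² = 69.47.
Rounding up, n = 70 per group.

n = 70 per group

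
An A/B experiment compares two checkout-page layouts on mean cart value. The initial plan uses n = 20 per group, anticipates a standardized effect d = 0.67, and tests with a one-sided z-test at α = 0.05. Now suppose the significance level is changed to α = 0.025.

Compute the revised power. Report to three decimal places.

Power ≈ 0.563

δ = d·√(n/2) = 0.67 × √(20/2) = 2.1187 (unchanged). New critical value: z_{0.025} = 1.960.
Revised power = Φ(δ − 1.960) = Φ(0.159) = 0.5631.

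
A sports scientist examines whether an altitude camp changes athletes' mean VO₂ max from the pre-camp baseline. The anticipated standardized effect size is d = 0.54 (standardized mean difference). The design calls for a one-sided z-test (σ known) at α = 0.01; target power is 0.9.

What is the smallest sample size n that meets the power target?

n = 45

For power 0.9 need Φ(δ − z_{0.01}) = 0.9, so δ = z_{0.01} + z_{0.10} = 2.326 + 1.282 = 3.608.
δ = d·√n ⇒ n = (δ/d)² = (3.608 / 0.54)² = 44.64.
Round up to the next whole unit.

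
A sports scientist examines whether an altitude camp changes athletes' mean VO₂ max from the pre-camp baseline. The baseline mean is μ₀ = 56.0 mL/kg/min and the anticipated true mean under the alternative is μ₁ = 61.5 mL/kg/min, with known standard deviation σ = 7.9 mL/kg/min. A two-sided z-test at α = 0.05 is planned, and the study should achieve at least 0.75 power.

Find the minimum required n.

Standardized effect: d = |μ₁ − μ₀| / σ = |61.5 − 56.0| / 7.9 = 0.6962
For power 0.75 need Φ(δ − z_{0.025}) = 0.75, so δ = z_{0.025} + z_{0.25} = 1.960 + 0.674 = 2.634.
(For δ > 0 the lower-tail rejection region contributes negligibly to power, so the one-term inversion is standard.)
δ = d·√n ⇒ n = (δ/d)² = (2.634 / 0.6962)² = 14.32.
Round up to the next whole unit.

n = 15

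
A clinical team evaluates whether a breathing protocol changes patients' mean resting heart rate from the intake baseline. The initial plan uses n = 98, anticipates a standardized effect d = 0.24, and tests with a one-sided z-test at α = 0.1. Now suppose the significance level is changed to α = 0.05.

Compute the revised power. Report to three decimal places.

δ = d·√n = 0.24 × √98 = 2.3759 (unchanged). New critical value: z_{0.05} = 1.645.
Revised power = Φ(δ − 1.645) = Φ(0.731) = 0.7676.

Power ≈ 0.768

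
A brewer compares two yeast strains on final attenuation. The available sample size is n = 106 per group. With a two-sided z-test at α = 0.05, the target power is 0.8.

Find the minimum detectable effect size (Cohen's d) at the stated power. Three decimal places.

Need Φ(δ − 1.960) = 0.8, so δ = 1.960 + 0.842 = 2.802.
(Lower-tail contribution to power is negligible for δ > 0.)
δ = d·√(n/2) ⇒ d = δ/√(n/2) = 2.802/√(106/2) = 0.3848.

d ≈ 0.385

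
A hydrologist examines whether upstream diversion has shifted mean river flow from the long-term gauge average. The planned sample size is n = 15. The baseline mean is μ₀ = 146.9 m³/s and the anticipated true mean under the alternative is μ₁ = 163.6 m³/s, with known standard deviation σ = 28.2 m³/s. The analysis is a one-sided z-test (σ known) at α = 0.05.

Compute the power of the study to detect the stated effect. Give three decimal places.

Standardized effect: d = |μ₁ − μ₀| / σ = |163.6 − 146.9| / 28.2 = 0.5922
Noncentrality parameter: δ = d·√n = 0.5922 × √15 = 2.2936
One-sided α = 0.05 → critical value z_{0.05} = 1.645.
Power = Φ(δ − 1.645) = Φ(0.649) = 0.7417.

Power ≈ 0.742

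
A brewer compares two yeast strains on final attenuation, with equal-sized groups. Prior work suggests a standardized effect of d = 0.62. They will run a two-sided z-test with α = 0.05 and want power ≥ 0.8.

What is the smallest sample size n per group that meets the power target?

n = 41 per group

Set Φ(δ − 1.960) = 0.8; then δ − 1.960 = Φ⁻¹(0.8) = 0.842, giving δ = 2.802.
(The Φ(−δ − z_{α/2}) term is vanishingly small for δ > 0 and is dropped in the standard sample-size formula.)
δ = d·√(n/2) ⇒ n = 2(δ/d)² = 2 × (2.802 / 0.62)² = 40.84.
Rounding up, n = 41 per group.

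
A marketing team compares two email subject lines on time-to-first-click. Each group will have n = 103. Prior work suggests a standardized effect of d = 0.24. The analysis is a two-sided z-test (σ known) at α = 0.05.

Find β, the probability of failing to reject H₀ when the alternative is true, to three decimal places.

β ≈ 0.594

Noncentrality parameter: δ = d·√(n/2) = 0.24 × √(103/2) = 1.7223
Critical value for a two-sided test at α = 0.05: z_{α/2} = 1.960.
Power = Φ(δ − 1.960) + Φ(−δ − 1.960) = Φ(-0.238) + Φ(-3.682) = 0.4061 + 0.0001 = 0.4062.
Type II error: β = 1 − power = 1 − 0.4062 = 0.5938.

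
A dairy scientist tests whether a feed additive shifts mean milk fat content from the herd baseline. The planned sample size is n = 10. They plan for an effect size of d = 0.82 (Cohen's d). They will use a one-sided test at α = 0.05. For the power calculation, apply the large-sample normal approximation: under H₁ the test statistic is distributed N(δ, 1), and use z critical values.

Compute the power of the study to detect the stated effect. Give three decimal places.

Power ≈ 0.828

Noncentrality parameter: δ = d·√n = 0.82 × √10 = 2.5931
One-sided α = 0.05 → critical value z_{0.05} = 1.645.
Power = Φ(δ − 1.645) = Φ(0.948) = 0.8285.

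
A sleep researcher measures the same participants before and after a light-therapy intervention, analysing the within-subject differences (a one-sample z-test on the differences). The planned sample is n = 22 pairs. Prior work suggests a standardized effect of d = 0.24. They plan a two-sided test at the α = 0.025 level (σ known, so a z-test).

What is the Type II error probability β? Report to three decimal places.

β ≈ 0.867

Noncentrality parameter: δ = d·√n = 0.24 × √22 = 1.1257
Two-sided α = 0.025 → critical value z_{0.0125} = 2.241.
Power = Φ(δ − 2.241) + Φ(−δ − 2.241) = Φ(-1.116) + Φ(-3.367) = 0.1323 + 0.0004 = 0.1327.
Type II error: β = 1 − power = 1 − 0.1327 = 0.8673.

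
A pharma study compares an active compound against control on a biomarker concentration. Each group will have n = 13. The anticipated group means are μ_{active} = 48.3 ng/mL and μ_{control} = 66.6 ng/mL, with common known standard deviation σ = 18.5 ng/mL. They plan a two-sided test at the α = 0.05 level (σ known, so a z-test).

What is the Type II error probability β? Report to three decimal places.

Standardized effect: d = |μ_{active} − μ_{control}| / σ = |48.3 − 66.6| / 18.5 = 0.9892
Noncentrality parameter: δ = d·√(n/2) = 0.9892 × √(13/2) = 2.5219
Critical value for a two-sided test at α = 0.05: z_{α/2} = 1.960.
Power = Φ(δ − 1.960) + Φ(−δ − 1.960) = Φ(0.562) + Φ(-4.482) = 0.7129 + 0.0000 = 0.7129.
Type II error: β = 1 − power = 1 − 0.7129 = 0.2871.

β ≈ 0.287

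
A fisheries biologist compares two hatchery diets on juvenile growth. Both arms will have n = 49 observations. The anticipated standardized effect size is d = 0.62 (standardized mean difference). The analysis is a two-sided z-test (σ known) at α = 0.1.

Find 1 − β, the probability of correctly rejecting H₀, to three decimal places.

Power ≈ 0.923

Noncentrality parameter: δ = d·√(n/2) = 0.62 × √(49/2) = 3.0688
Critical value for a two-sided test at α = 0.1: z_{α/2} = 1.645.
Power = Φ(δ − 1.645) + Φ(−δ − 1.645) = Φ(1.424) + Φ(-4.714) = 0.9228 + 0.0000 = 0.9228.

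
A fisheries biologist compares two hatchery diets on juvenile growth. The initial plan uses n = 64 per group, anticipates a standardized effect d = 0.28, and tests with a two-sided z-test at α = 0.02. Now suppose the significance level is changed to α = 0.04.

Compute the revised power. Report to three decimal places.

δ = d·√(n/2) = 0.28 × √(64/2) = 1.5839 (unchanged). New critical value: z_{0.02} = 2.054.
Revised power = Φ(δ − 2.054) + Φ(−δ − 2.054) = Φ(-0.470) + Φ(-3.638) = 0.3192 + 0.0001 = 0.3194.

Power ≈ 0.319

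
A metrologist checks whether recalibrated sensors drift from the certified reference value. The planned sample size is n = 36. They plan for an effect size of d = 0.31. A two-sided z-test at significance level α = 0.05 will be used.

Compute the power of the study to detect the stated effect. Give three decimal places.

Power ≈ 0.460

Noncentrality parameter: δ = d·√n = 0.31 × √36 = 1.8600
Two-sided α = 0.05 → critical value z_{0.025} = 1.960.
Power = Φ(δ − 1.960) + Φ(−δ − 1.960) = Φ(-0.100) + Φ(-3.820) = 0.4602 + 0.0001 = 0.4603.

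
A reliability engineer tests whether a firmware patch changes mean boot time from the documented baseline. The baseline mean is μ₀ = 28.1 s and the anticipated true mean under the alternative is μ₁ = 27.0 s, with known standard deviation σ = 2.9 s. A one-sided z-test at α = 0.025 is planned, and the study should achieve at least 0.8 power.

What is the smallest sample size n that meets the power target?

Standardized effect: d = |μ₁ − μ₀| / σ = |27.0 − 28.1| / 2.9 = 0.3793
Set Φ(δ − 1.960) = 0.8; then δ − 1.960 = Φ⁻¹(0.8) = 0.842, giving δ = 2.802.
δ = d·√n ⇒ n = (δ/d)² = (2.802 / 0.3793)² = 54.55.
Round up to the next whole unit.

n = 55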